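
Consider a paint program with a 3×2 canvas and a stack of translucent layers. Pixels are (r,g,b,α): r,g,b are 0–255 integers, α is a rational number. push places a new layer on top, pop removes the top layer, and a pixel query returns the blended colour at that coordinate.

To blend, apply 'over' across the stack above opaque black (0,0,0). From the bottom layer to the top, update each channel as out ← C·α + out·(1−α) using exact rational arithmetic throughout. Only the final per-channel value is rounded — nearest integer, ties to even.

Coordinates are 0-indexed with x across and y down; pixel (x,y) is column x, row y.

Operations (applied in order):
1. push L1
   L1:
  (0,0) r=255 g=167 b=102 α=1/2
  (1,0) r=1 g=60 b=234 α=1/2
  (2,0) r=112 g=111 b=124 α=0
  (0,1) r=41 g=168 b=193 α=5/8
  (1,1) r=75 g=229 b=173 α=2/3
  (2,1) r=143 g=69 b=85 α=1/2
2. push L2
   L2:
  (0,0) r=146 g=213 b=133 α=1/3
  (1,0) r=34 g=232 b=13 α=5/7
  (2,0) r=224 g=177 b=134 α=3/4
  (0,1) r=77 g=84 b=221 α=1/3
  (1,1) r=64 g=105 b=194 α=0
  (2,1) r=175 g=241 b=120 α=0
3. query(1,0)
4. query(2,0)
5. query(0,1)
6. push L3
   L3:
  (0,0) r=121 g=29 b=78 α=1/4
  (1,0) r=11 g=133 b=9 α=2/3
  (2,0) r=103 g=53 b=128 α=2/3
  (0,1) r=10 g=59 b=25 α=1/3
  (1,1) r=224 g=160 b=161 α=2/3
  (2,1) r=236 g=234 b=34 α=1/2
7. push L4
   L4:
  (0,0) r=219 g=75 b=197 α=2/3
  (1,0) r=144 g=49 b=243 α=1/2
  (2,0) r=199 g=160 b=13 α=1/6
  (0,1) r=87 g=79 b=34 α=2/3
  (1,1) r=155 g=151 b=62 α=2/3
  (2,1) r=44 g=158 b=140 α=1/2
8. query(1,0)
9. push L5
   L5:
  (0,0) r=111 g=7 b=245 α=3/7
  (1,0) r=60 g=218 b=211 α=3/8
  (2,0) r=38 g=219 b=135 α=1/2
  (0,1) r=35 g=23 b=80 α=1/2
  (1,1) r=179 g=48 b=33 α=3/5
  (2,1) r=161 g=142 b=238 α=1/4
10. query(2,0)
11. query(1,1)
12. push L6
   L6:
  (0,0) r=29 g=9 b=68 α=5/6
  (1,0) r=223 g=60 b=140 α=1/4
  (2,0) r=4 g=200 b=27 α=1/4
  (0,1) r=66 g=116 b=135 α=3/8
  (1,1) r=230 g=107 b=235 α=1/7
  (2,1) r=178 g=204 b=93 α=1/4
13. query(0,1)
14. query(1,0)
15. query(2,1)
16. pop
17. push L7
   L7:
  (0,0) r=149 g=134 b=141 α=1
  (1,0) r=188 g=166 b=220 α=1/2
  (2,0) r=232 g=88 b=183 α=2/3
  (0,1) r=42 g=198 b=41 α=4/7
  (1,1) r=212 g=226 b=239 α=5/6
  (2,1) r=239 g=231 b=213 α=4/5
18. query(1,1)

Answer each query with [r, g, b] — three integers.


(1,0) stack=L1,L2; from [0,0,0]:
after L1 α=1/2: [1/2, 30, 117]
after L2 α=5/7: [171/7, 1220/7, 299/7]
rounded: [24, 174, 43]

query (2,0) [L1,L2] — begin 0,0,0
+L1 (α=0) → [0, 0, 0]
+L2 (α=3/4) → [168, 531/4, 201/2]
→ [168, 133, 100]

at x=0,y=1 over L1,L2:
+L1 (α=5/8) → [205/8, 105, 965/8]
+L2 (α=1/3) → [171/4, 98, 1849/12]
→ [43, 98, 154]

at x=1,y=0 over L1,L2,L3,L4:
after L1 α=1/2: [1/2, 30, 117]
after L2 α=5/7: [171/7, 1220/7, 299/7]
after L3 α=2/3: [325/21, 3082/21, 425/21]
after L4 α=1/2: [3349/42, 4111/42, 2764/21]
rounded: [80, 98, 132]

(2,0) stack=L1,L2,L3,L4,L5; from [0,0,0]:
L1 α=0: [0, 0, 0]
L2 α=3/4: [168, 531/4, 201/2]
L3 α=2/3: [374/3, 955/12, 713/6]
L4 α=1/6: [2467/18, 6695/72, 3643/36]
L5 α=1/2: [3151/36, 22463/144, 8503/72]
→ [88, 156, 118]

(1,1) stack=L1,L2,L3,L4,L5; from [0,0,0]:
after L1 α=2/3: [50, 458/3, 346/3]
after L2 α=0: [50, 458/3, 346/3]
after L3 α=2/3: [166, 1418/9, 1312/9]
after L4 α=2/3: [476/3, 4136/27, 2428/27]
after L5 α=3/5: [2563/15, 2432/27, 7529/135]
= [171, 90, 56]

(0,1) stack=L1,L2,L3,L4,L5,L6; from [0,0,0]:
after L1 α=5/8: [205/8, 105, 965/8]
after L2 α=1/3: [171/4, 98, 1849/12]
after L3 α=1/3: [191/6, 85, 1999/18]
after L4 α=2/3: [1235/18, 81, 3223/54]
after L5 α=1/2: [1865/36, 52, 7543/108]
after L6 α=3/8: [16453/288, 76, 81455/864]
rounded: [57, 76, 94]

at x=1,y=0 over L1,L2,L3,L4,L5,L6:
after L1 α=1/2: [1/2, 30, 117]
after L2 α=5/7: [171/7, 1220/7, 299/7]
after L3 α=2/3: [325/21, 3082/21, 425/21]
after L4 α=1/2: [3349/42, 4111/42, 2764/21]
after L5 α=3/8: [24305/336, 48023/336, 27113/168]
after L6 α=1/4: [49281/448, 54743/448, 34953/224]
= [110, 122, 156]

(2,1) stack=L1,L2,L3,L4,L5,L6; from [0,0,0]:
L1 α=1/2: [143/2, 69/2, 85/2]
L2 α=0: [143/2, 69/2, 85/2]
L3 α=1/2: [615/4, 537/4, 153/4]
L4 α=1/2: [791/8, 1169/8, 713/8]
L5 α=1/4: [3661/32, 4643/32, 4043/32]
L6 α=1/4: [16679/128, 20457/128, 15105/128]
= [130, 160, 118]

query (1,1) [L1,L2,L3,L4,L5,L7] — begin 0,0,0
after L1 α=2/3: [50, 458/3, 346/3]
after L2 α=0: [50, 458/3, 346/3]
after L3 α=2/3: [166, 1418/9, 1312/9]
after L4 α=2/3: [476/3, 4136/27, 2428/27]
after L5 α=3/5: [2563/15, 2432/27, 7529/135]
after L7 α=5/6: [18463/90, 16471/81, 84427/405]
= [205, 203, 208]


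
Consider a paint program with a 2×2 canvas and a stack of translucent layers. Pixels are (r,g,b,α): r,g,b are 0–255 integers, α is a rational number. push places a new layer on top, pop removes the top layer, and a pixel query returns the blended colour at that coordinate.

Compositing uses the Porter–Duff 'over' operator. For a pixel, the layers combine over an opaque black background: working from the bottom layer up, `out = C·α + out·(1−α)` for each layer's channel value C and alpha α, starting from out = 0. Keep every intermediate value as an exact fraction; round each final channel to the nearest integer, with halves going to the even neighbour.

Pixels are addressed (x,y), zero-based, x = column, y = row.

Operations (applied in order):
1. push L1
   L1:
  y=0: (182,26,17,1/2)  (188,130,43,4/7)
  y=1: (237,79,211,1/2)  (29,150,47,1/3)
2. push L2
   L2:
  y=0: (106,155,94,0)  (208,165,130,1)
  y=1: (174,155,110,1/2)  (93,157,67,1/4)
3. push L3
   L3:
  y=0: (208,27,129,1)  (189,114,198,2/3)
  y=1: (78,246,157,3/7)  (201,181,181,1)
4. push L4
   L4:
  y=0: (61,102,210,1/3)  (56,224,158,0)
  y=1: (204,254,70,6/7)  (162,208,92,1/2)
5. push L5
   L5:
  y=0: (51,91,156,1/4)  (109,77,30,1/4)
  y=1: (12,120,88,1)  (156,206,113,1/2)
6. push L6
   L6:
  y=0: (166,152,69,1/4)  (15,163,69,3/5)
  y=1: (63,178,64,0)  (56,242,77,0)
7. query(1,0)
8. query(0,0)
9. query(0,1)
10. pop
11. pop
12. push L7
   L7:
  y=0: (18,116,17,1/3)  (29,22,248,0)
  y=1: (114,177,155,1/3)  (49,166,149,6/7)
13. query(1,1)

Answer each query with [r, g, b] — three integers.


(1,0) stack=L1,L2,L3,L4,L5,L6; from [0,0,0]:
after L1 α=4/7: [752/7, 520/7, 172/7]
after L2 α=1: [208, 165, 130]
after L3 α=2/3: [586/3, 131, 526/3]
after L4 α=0: [586/3, 131, 526/3]
after L5 α=1/4: [695/4, 235/2, 139]
after L6 α=3/5: [157/2, 724/5, 97]
rounded: [78, 145, 97]

at x=0,y=0 over L1,L2,L3,L4,L5,L6:
after L1 α=1/2: [91, 13, 17/2]
after L2 α=0: [91, 13, 17/2]
after L3 α=1: [208, 27, 129]
after L4 α=1/3: [159, 52, 156]
after L5 α=1/4: [132, 247/4, 156]
after L6 α=1/4: [281/2, 1349/16, 537/4]
rounded: [140, 84, 134]

at x=0,y=1 over L1,L2,L3,L4,L5,L6:
after L1 α=1/2: [237/2, 79/2, 211/2]
after L2 α=1/2: [585/4, 389/4, 431/4]
after L3 α=3/7: [117, 161, 902/7]
after L4 α=6/7: [1341/7, 1685/7, 3842/49]
after L5 α=1: [12, 120, 88]
after L6 α=0: [12, 120, 88]
rounded: [12, 120, 88]

query (1,1) [L1,L2,L3,L4,L7] — begin 0,0,0
L1 α=1/3: [29/3, 50, 47/3]
L2 α=1/4: [61/2, 307/4, 57/2]
L3 α=1: [201, 181, 181]
L4 α=1/2: [363/2, 389/2, 273/2]
L7 α=6/7: [951/14, 2381/14, 2061/14]
rounded: [68, 170, 147]


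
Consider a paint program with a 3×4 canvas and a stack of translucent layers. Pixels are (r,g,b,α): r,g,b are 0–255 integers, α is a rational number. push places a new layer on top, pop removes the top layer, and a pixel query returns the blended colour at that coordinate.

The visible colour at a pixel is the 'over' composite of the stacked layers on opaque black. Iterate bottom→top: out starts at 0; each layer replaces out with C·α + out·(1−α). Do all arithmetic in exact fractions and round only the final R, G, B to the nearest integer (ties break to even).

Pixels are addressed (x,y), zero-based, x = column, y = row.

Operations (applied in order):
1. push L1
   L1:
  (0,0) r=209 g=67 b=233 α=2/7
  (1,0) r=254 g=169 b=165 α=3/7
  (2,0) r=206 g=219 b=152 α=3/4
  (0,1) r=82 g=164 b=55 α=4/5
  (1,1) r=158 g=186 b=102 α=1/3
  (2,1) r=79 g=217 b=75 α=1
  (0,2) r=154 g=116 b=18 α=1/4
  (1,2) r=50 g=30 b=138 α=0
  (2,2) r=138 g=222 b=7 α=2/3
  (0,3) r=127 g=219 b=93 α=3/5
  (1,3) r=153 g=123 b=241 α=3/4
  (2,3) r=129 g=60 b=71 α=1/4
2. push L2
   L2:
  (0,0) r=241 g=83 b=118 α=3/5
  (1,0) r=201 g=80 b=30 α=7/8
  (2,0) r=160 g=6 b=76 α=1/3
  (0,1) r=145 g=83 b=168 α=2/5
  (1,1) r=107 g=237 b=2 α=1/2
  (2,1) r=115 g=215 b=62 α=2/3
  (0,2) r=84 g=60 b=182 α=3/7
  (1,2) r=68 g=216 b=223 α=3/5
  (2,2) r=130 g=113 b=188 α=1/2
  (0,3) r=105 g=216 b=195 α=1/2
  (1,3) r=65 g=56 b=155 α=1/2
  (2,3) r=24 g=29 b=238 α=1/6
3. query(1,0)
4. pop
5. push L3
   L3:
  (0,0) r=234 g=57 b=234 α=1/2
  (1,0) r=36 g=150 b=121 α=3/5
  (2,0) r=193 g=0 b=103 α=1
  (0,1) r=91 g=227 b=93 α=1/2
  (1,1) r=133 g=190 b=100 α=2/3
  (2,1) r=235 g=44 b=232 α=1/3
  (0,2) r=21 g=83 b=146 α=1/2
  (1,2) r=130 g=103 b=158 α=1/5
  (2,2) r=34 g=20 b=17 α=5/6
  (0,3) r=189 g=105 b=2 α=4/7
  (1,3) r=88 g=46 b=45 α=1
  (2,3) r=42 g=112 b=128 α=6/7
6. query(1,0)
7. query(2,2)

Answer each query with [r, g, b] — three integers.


at x=1,y=0 over L1,L2:
after L1 α=3/7: [762/7, 507/7, 495/7]
after L2 α=7/8: [10611/56, 4427/56, 1965/56]
rounded: [189, 79, 35]

query (1,0) [L1,L3] — begin 0,0,0
after L1 α=3/7: [762/7, 507/7, 495/7]
after L3 α=3/5: [456/7, 4164/35, 3531/35]
→ [65, 119, 101]

at x=2,y=2 over L1,L3:
L1 α=2/3: [92, 148, 14/3]
L3 α=5/6: [131/3, 124/3, 269/18]
= [44, 41, 15]


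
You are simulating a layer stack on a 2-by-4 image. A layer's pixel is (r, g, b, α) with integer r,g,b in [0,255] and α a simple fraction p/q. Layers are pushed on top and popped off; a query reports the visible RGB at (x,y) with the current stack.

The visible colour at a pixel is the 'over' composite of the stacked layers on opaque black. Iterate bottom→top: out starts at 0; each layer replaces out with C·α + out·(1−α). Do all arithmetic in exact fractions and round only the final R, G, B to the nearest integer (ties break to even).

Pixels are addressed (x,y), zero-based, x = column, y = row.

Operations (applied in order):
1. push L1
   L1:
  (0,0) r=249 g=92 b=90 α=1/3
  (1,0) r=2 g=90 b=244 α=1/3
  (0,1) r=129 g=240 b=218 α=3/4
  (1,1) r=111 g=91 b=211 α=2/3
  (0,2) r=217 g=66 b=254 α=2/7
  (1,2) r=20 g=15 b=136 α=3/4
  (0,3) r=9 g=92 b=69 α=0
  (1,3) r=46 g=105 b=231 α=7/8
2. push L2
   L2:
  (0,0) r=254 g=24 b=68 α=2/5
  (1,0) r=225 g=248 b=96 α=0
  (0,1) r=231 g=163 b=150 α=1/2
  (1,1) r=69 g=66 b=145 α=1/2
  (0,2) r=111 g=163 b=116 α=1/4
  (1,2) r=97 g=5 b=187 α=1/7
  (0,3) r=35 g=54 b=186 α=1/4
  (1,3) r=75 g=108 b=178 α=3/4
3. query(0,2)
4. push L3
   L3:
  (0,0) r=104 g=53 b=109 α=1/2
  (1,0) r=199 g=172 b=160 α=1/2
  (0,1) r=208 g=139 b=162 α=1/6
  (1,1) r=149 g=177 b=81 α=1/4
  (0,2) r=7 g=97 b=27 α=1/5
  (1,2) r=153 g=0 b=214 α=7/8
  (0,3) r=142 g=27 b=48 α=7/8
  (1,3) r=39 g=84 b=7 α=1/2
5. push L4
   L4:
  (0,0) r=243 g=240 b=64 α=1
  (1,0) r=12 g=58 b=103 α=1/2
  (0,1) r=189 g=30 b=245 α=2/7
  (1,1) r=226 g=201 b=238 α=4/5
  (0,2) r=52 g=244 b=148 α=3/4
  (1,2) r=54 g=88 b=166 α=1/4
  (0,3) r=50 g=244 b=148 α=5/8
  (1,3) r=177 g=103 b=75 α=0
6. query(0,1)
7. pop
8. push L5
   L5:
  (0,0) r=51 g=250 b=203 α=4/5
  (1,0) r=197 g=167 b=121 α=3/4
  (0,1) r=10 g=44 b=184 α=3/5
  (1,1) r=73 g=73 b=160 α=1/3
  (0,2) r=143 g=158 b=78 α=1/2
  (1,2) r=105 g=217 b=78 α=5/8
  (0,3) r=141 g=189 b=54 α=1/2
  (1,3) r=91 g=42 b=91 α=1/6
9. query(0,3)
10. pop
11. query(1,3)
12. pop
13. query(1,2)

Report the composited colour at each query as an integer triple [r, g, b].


at x=0,y=2 over L1,L2:
L1 α=2/7: [62, 132/7, 508/7]
L2 α=1/4: [297/4, 1537/28, 584/7]
rounded: [74, 55, 83]

query (0,1) [L1,L2,L3,L4] — begin 0,0,0
after L1 α=3/4: [387/4, 180, 327/2]
after L2 α=1/2: [1311/8, 343/2, 627/4]
after L3 α=1/6: [8219/48, 1993/12, 1261/8]
after L4 α=2/7: [59239/336, 10685/84, 10225/56]
→ [176, 127, 183]

at x=0,y=3 over L1,L2,L3,L5:
+L1 (α=0) → [0, 0, 0]
+L2 (α=1/4) → [35/4, 27/2, 93/2]
+L3 (α=7/8) → [4011/32, 405/16, 765/16]
+L5 (α=1/2) → [8523/64, 3429/32, 1629/32]
rounded: [133, 107, 51]

(1,3) stack=L1,L2,L3; from [0,0,0]:
after L1 α=7/8: [161/4, 735/8, 1617/8]
after L2 α=3/4: [1061/16, 3327/32, 5889/32]
after L3 α=1/2: [1685/32, 6015/64, 6113/64]
rounded: [53, 94, 96]

at x=1,y=2 over L1,L2:
L1 α=3/4: [15, 45/4, 102]
L2 α=1/7: [187/7, 145/14, 799/7]
rounded: [27, 10, 114]


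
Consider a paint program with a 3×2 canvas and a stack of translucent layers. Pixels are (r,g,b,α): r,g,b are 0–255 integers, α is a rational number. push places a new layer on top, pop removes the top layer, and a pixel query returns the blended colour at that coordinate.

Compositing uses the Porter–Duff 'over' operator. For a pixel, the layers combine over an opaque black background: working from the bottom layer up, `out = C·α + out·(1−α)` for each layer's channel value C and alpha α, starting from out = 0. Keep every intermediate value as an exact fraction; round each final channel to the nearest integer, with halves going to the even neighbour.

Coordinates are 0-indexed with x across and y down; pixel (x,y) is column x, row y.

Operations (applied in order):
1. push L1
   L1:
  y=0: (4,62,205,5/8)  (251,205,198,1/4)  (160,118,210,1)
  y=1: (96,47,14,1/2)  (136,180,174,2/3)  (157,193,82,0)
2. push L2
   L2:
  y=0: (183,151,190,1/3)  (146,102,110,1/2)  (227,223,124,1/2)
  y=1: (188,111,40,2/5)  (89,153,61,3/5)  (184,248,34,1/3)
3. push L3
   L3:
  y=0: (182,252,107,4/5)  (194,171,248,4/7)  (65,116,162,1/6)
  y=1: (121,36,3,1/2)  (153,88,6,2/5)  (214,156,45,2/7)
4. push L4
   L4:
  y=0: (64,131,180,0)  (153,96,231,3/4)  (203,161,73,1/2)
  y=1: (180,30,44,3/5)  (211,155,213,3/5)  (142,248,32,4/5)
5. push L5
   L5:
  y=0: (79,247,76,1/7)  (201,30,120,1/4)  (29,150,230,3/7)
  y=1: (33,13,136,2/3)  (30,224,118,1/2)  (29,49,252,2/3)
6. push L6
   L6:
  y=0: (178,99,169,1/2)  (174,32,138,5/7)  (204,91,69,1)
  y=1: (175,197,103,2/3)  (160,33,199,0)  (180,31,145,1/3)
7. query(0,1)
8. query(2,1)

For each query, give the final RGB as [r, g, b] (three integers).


at x=0,y=1 over L1,L2,L3,L4,L5,L6:
after L1 α=1/2: [48, 47/2, 7]
after L2 α=2/5: [104, 117/2, 101/5]
after L3 α=1/2: [225/2, 189/4, 58/5]
after L4 α=3/5: [153, 369/10, 776/25]
after L5 α=2/3: [73, 629/30, 7576/75]
after L6 α=2/3: [141, 12449/90, 23026/225]
rounded: [141, 138, 102]

(2,1) stack=L1,L2,L3,L4,L5,L6; from [0,0,0]:
after L1 α=0: [0, 0, 0]
after L2 α=1/3: [184/3, 248/3, 34/3]
after L3 α=2/7: [2204/21, 2176/21, 440/21]
after L4 α=4/5: [14132/105, 23008/105, 3128/105]
after L5 α=2/3: [20222/315, 33298/315, 56048/315]
after L6 α=1/3: [97144/945, 76361/945, 157771/945]
→ [103, 81, 167]


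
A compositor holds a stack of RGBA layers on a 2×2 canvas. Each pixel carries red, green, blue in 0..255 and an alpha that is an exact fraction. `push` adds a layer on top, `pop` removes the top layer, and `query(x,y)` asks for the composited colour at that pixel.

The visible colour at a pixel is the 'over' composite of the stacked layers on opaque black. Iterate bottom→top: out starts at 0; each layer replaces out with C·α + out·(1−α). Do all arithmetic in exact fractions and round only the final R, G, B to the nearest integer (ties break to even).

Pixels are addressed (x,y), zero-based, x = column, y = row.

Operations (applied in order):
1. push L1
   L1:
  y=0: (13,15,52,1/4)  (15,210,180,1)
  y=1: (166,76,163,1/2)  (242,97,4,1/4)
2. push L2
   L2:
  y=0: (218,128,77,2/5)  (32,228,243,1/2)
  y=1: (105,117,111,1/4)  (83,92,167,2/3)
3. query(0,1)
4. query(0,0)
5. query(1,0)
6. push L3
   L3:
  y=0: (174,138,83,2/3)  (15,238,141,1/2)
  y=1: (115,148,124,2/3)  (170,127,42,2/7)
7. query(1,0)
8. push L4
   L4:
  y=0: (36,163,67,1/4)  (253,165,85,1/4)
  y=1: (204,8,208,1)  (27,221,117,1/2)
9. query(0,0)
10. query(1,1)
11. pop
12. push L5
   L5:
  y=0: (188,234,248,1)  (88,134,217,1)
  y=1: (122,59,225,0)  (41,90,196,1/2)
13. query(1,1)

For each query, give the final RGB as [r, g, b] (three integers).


at x=0,y=1 over L1,L2:
L1 α=1/2: [83, 38, 163/2]
L2 α=1/4: [177/2, 231/4, 711/8]
rounded: [88, 58, 89]

query (0,0) [L1,L2] — begin 0,0,0
L1 α=1/4: [13/4, 15/4, 13]
L2 α=2/5: [1783/20, 1069/20, 193/5]
= [89, 53, 39]

at x=1,y=0 over L1,L2:
+L1 (α=1) → [15, 210, 180]
+L2 (α=1/2) → [47/2, 219, 423/2]
= [24, 219, 212]

at x=1,y=0 over L1,L2,L3:
L1 α=1: [15, 210, 180]
L2 α=1/2: [47/2, 219, 423/2]
L3 α=1/2: [77/4, 457/2, 705/4]
rounded: [19, 228, 176]

at x=0,y=0 over L1,L2,L3,L4:
after L1 α=1/4: [13/4, 15/4, 13]
after L2 α=2/5: [1783/20, 1069/20, 193/5]
after L3 α=2/3: [8743/60, 6589/60, 341/5]
after L4 α=1/4: [9463/80, 9849/80, 679/10]
= [118, 123, 68]

query (1,1) [L1,L2,L3,L4] — begin 0,0,0
after L1 α=1/4: [121/2, 97/4, 1]
after L2 α=2/3: [151/2, 833/12, 335/3]
after L3 α=2/7: [205/2, 7213/84, 1927/21]
after L4 α=1/2: [259/4, 25777/168, 2192/21]
= [65, 153, 104]

(1,1) stack=L1,L2,L3,L5; from [0,0,0]:
after L1 α=1/4: [121/2, 97/4, 1]
after L2 α=2/3: [151/2, 833/12, 335/3]
after L3 α=2/7: [205/2, 7213/84, 1927/21]
after L5 α=1/2: [287/4, 14773/168, 6043/42]
= [72, 88, 144]


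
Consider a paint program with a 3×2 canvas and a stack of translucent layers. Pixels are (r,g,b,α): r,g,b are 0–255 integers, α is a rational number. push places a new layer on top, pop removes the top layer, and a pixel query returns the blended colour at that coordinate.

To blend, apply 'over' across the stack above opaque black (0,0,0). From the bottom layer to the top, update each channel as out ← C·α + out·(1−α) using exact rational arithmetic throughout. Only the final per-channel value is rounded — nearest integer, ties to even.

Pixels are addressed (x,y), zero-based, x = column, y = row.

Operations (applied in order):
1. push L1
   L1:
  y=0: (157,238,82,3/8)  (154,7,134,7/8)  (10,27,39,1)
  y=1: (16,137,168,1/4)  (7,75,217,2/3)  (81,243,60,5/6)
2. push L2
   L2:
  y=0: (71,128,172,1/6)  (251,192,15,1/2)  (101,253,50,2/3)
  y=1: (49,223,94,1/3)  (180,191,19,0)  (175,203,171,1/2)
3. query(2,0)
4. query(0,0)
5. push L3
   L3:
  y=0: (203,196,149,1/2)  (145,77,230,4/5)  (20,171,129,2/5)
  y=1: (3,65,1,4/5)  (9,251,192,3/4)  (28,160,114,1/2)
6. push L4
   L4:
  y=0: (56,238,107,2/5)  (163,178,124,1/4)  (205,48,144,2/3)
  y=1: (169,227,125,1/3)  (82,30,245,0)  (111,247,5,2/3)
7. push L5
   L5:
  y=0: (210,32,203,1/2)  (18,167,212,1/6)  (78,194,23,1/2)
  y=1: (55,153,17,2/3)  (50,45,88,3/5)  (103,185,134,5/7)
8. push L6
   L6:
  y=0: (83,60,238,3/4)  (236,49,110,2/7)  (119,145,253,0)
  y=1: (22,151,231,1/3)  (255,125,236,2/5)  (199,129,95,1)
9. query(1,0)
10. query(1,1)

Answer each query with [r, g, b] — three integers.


at x=2,y=0 over L1,L2:
after L1 α=1: [10, 27, 39]
after L2 α=2/3: [212/3, 533/3, 139/3]
rounded: [71, 178, 46]

at x=0,y=0 over L1,L2:
after L1 α=3/8: [471/8, 357/4, 123/4]
after L2 α=1/6: [2923/48, 2297/24, 1303/24]
rounded: [61, 96, 54]

at x=1,y=0 over L1,L2,L3,L4,L5,L6:
after L1 α=7/8: [539/4, 49/8, 469/4]
after L2 α=1/2: [1543/8, 1585/16, 529/8]
after L3 α=4/5: [6183/40, 6513/80, 7889/40]
after L4 α=1/4: [25069/160, 33779/320, 28627/160]
after L5 α=1/6: [25645/192, 44467/384, 35411/192]
after L6 α=2/7: [218849/1344, 259967/2688, 219295/1344]
= [163, 97, 163]

(1,1) stack=L1,L2,L3,L4,L5,L6; from [0,0,0]:
+L1 (α=2/3) → [14/3, 50, 434/3]
+L2 (α=0) → [14/3, 50, 434/3]
+L3 (α=3/4) → [95/12, 803/4, 1081/6]
+L4 (α=0) → [95/12, 803/4, 1081/6]
+L5 (α=3/5) → [199/6, 1073/10, 1873/15]
+L6 (α=2/5) → [1219/10, 5719/50, 4233/25]
= [122, 114, 169]


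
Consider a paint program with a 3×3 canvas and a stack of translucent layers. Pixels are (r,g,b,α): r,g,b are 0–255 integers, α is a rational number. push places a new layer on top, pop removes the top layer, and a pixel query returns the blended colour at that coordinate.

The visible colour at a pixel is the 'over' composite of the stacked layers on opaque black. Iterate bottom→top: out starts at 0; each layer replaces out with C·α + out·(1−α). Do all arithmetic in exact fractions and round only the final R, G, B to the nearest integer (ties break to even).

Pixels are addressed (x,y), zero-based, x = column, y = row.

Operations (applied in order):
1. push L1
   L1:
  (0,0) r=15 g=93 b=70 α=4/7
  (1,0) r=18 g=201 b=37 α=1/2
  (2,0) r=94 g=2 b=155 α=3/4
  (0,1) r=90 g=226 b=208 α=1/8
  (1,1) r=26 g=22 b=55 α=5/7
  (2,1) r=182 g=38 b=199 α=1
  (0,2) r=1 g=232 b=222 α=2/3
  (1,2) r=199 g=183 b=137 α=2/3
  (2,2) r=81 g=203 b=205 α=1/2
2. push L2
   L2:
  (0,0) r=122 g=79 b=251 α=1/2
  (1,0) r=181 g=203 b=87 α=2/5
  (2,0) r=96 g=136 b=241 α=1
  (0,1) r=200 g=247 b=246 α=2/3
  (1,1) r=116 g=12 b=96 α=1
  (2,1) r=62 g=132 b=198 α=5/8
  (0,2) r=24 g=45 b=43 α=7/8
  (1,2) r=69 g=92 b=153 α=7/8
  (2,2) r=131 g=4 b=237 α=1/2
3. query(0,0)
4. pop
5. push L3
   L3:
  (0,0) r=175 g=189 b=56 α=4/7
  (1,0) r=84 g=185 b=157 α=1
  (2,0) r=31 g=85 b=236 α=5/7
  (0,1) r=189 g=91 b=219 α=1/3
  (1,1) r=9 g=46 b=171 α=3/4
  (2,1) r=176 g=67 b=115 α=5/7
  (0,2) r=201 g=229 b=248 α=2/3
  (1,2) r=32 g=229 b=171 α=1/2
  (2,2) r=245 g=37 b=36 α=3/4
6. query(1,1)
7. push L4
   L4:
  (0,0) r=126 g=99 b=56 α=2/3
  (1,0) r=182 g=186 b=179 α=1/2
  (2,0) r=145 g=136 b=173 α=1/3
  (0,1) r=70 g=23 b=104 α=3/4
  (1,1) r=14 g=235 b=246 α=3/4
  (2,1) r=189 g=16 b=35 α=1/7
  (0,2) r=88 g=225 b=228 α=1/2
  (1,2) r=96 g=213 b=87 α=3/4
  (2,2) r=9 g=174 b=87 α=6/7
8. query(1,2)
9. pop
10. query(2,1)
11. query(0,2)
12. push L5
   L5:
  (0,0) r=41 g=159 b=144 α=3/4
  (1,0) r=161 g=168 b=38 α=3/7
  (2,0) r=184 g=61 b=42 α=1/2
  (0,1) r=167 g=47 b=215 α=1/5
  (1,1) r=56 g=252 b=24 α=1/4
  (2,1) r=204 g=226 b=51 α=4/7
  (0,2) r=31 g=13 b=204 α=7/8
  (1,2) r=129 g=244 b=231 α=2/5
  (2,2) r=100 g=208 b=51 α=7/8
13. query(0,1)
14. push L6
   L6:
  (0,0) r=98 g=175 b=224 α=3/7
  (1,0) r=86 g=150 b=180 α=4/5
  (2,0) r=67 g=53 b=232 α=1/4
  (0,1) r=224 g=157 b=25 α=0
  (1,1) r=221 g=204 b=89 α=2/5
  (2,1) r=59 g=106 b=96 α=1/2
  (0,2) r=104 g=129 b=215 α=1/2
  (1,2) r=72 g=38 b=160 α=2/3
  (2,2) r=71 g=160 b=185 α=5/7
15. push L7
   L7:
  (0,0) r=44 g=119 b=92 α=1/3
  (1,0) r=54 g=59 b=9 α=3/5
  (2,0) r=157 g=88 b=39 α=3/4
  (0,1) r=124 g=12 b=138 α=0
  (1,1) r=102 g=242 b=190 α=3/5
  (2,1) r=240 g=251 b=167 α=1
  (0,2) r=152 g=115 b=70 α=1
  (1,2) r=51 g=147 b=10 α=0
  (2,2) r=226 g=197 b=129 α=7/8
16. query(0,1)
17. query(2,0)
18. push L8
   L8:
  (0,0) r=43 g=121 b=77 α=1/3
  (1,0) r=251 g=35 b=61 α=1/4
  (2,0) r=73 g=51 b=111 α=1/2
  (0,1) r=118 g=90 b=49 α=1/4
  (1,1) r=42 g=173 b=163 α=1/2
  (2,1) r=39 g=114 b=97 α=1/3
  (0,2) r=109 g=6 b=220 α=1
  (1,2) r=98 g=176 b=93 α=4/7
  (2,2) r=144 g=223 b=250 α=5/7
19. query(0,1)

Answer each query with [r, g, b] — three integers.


query (0,0) [L1,L2] — begin 0,0,0
+L1 (α=4/7) → [60/7, 372/7, 40]
+L2 (α=1/2) → [457/7, 925/14, 291/2]
→ [65, 66, 146]

query (1,1) [L1,L3] — begin 0,0,0
after L1 α=5/7: [130/7, 110/7, 275/7]
after L3 α=3/4: [319/28, 269/7, 1933/14]
rounded: [11, 38, 138]

at x=1,y=2 over L1,L3,L4:
L1 α=2/3: [398/3, 122, 274/3]
L3 α=1/2: [247/3, 351/2, 787/6]
L4 α=3/4: [1111/12, 1629/8, 2353/24]
= [93, 204, 98]

(2,1) stack=L1,L3; from [0,0,0]:
L1 α=1: [182, 38, 199]
L3 α=5/7: [1244/7, 411/7, 139]
= [178, 59, 139]

(0,2) stack=L1,L3; from [0,0,0]:
after L1 α=2/3: [2/3, 464/3, 148]
after L3 α=2/3: [1208/9, 1838/9, 644/3]
→ [134, 204, 215]

query (0,1) [L1,L3,L5] — begin 0,0,0
L1 α=1/8: [45/4, 113/4, 26]
L3 α=1/3: [141/2, 295/6, 271/3]
L5 α=1/5: [449/5, 731/15, 1729/15]
→ [90, 49, 115]

at x=0,y=1 over L1,L3,L5,L6,L7:
+L1 (α=1/8) → [45/4, 113/4, 26]
+L3 (α=1/3) → [141/2, 295/6, 271/3]
+L5 (α=1/5) → [449/5, 731/15, 1729/15]
+L6 (α=0) → [449/5, 731/15, 1729/15]
+L7 (α=0) → [449/5, 731/15, 1729/15]
= [90, 49, 115]

(2,0) stack=L1,L3,L5,L6,L7; from [0,0,0]:
L1 α=3/4: [141/2, 3/2, 465/4]
L3 α=5/7: [296/7, 428/7, 2825/14]
L5 α=1/2: [792/7, 855/14, 3413/28]
L6 α=1/4: [2845/28, 3307/56, 16735/112]
L7 α=3/4: [16033/112, 18091/224, 29839/448]
rounded: [143, 81, 67]

query (0,1) [L1,L3,L5,L6,L7,L8] — begin 0,0,0
+L1 (α=1/8) → [45/4, 113/4, 26]
+L3 (α=1/3) → [141/2, 295/6, 271/3]
+L5 (α=1/5) → [449/5, 731/15, 1729/15]
+L6 (α=0) → [449/5, 731/15, 1729/15]
+L7 (α=0) → [449/5, 731/15, 1729/15]
+L8 (α=1/4) → [1937/20, 1181/20, 987/10]
rounded: [97, 59, 99]


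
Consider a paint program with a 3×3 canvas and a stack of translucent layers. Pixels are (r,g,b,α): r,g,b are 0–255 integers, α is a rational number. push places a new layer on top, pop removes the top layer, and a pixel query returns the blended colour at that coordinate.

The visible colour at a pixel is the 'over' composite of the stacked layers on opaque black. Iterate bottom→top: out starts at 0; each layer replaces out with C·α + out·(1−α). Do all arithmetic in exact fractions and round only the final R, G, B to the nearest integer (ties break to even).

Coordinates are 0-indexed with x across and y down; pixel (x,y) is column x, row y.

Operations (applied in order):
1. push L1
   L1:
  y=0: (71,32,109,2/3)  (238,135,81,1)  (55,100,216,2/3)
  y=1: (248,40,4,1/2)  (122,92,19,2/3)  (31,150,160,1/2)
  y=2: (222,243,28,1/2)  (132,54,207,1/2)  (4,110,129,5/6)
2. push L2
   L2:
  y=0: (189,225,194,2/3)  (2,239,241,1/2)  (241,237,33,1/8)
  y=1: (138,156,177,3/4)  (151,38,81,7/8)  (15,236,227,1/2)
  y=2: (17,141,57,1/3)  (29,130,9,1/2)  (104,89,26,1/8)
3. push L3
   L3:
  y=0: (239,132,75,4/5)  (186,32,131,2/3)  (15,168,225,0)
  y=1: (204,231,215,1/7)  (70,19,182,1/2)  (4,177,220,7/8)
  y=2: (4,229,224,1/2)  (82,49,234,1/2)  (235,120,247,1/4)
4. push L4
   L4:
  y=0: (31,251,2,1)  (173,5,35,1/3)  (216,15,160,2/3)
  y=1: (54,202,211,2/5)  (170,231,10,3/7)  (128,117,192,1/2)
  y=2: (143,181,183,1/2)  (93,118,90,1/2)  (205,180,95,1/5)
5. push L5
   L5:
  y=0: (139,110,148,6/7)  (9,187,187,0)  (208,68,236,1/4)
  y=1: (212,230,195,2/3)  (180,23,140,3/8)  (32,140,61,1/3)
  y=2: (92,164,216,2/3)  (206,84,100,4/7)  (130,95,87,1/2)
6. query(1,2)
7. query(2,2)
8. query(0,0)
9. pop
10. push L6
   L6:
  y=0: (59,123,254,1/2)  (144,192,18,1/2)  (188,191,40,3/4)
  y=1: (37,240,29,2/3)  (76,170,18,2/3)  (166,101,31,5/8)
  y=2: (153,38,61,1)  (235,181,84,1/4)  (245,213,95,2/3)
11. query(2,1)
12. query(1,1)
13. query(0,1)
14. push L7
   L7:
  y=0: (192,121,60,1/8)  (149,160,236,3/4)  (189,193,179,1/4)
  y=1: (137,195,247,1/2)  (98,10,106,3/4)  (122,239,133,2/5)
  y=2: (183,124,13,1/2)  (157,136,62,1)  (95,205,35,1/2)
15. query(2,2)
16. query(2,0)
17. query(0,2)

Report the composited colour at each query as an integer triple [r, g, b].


(1,2) stack=L1,L2,L3,L4,L5; from [0,0,0]:
+L1 (α=1/2) → [66, 27, 207/2]
+L2 (α=1/2) → [95/2, 157/2, 225/4]
+L3 (α=1/2) → [259/4, 255/4, 1161/8]
+L4 (α=1/2) → [631/8, 727/8, 1881/16]
+L5 (α=4/7) → [8485/56, 4869/56, 12043/112]
= [152, 87, 108]

at x=2,y=2 over L1,L2,L3,L4,L5:
L1 α=5/6: [10/3, 275/3, 215/2]
L2 α=1/8: [191/12, 274/3, 1557/16]
L3 α=1/4: [1131/16, 197/2, 8623/64]
L4 α=1/5: [1951/20, 574/5, 10143/80]
L5 α=1/2: [4551/40, 1049/10, 17103/160]
→ [114, 105, 107]

(0,0) stack=L1,L2,L3,L4,L5; from [0,0,0]:
+L1 (α=2/3) → [142/3, 64/3, 218/3]
+L2 (α=2/3) → [1276/9, 1414/9, 1382/9]
+L3 (α=4/5) → [1976/9, 6166/45, 4082/45]
+L4 (α=1) → [31, 251, 2]
+L5 (α=6/7) → [865/7, 911/7, 890/7]
rounded: [124, 130, 127]

(2,1) stack=L1,L2,L3,L4,L6; from [0,0,0]:
L1 α=1/2: [31/2, 75, 80]
L2 α=1/2: [61/4, 311/2, 307/2]
L3 α=7/8: [173/32, 2789/16, 3387/16]
L4 α=1/2: [4269/64, 4661/32, 6459/32]
L6 α=5/8: [65927/512, 30143/256, 24337/256]
→ [129, 118, 95]

at x=1,y=1 over L1,L2,L3,L4,L6:
+L1 (α=2/3) → [244/3, 184/3, 38/3]
+L2 (α=7/8) → [3415/24, 491/12, 1739/24]
+L3 (α=1/2) → [5095/48, 719/24, 6107/48]
+L4 (α=3/7) → [11215/84, 4877/42, 6467/84]
+L6 (α=2/3) → [23983/252, 19157/126, 9491/252]
= [95, 152, 38]

at x=0,y=1 over L1,L2,L3,L4,L6:
L1 α=1/2: [124, 20, 2]
L2 α=3/4: [269/2, 122, 533/4]
L3 α=1/7: [1011/7, 963/7, 2029/14]
L4 α=2/5: [3789/35, 5717/35, 2399/14]
L6 α=2/3: [6379/105, 22517/105, 3211/42]
rounded: [61, 214, 76]

query (2,2) [L1,L2,L3,L4,L6,L7] — begin 0,0,0
after L1 α=5/6: [10/3, 275/3, 215/2]
after L2 α=1/8: [191/12, 274/3, 1557/16]
after L3 α=1/4: [1131/16, 197/2, 8623/64]
after L4 α=1/5: [1951/20, 574/5, 10143/80]
after L6 α=2/3: [3917/20, 2704/15, 25343/240]
after L7 α=1/2: [5817/40, 5779/30, 33743/480]
→ [145, 193, 70]

at x=2,y=0 over L1,L2,L3,L4,L6,L7:
L1 α=2/3: [110/3, 200/3, 144]
L2 α=1/8: [1493/24, 2111/24, 1041/8]
L3 α=0: [1493/24, 2111/24, 1041/8]
L4 α=2/3: [11861/72, 2831/72, 3601/24]
L6 α=3/4: [52469/288, 44087/288, 6481/96]
L7 α=1/4: [70613/384, 62615/384, 12209/128]
→ [184, 163, 95]

at x=0,y=2 over L1,L2,L3,L4,L6,L7:
L1 α=1/2: [111, 243/2, 14]
L2 α=1/3: [239/3, 128, 85/3]
L3 α=1/2: [251/6, 357/2, 757/6]
L4 α=1/2: [1109/12, 719/4, 1855/12]
L6 α=1: [153, 38, 61]
L7 α=1/2: [168, 81, 37]
rounded: [168, 81, 37]


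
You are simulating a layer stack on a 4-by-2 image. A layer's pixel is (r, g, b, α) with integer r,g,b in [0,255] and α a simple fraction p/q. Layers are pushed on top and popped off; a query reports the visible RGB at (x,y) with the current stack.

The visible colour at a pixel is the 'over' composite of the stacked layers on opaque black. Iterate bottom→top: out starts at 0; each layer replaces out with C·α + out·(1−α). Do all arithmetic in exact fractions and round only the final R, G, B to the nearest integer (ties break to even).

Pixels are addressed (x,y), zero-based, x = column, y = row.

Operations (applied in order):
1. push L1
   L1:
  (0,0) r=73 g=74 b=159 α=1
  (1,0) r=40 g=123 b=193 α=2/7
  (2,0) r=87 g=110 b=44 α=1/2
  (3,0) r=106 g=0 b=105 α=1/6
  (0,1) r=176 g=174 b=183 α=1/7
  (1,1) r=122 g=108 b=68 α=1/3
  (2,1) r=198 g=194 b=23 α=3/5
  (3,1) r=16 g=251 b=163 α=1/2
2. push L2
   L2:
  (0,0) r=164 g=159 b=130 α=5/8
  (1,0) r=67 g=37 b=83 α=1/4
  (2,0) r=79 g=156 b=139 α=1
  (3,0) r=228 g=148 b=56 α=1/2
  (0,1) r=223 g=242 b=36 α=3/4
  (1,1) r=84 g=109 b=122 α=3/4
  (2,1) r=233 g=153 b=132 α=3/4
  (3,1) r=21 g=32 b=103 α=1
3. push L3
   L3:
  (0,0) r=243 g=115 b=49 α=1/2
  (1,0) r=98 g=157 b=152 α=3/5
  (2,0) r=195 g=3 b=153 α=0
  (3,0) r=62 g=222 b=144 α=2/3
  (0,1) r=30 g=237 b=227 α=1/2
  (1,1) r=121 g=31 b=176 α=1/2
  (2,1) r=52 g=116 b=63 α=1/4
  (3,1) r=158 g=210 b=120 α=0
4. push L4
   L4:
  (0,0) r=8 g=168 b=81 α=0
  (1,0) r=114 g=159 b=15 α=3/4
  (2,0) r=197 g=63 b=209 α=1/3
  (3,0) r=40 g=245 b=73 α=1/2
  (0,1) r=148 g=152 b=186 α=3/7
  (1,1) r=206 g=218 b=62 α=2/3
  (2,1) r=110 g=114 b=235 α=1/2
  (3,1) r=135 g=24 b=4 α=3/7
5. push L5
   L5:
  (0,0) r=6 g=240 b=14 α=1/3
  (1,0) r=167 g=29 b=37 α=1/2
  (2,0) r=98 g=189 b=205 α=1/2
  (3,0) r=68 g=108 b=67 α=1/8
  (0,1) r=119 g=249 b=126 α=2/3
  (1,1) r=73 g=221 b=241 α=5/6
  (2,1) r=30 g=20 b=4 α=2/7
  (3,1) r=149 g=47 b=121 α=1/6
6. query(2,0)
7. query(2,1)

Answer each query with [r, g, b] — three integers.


at x=2,y=0 over L1,L2,L3,L4,L5:
after L1 α=1/2: [87/2, 55, 22]
after L2 α=1: [79, 156, 139]
after L3 α=0: [79, 156, 139]
after L4 α=1/3: [355/3, 125, 487/3]
after L5 α=1/2: [649/6, 157, 551/3]
→ [108, 157, 184]

(2,1) stack=L1,L2,L3,L4,L5; from [0,0,0]:
after L1 α=3/5: [594/5, 582/5, 69/5]
after L2 α=3/4: [4089/20, 2877/20, 2049/20]
after L3 α=1/4: [13307/80, 10951/80, 7407/80]
after L4 α=1/2: [22107/160, 20071/160, 26207/160]
after L5 α=2/7: [24027/224, 21351/224, 26463/224]
rounded: [107, 95, 118]


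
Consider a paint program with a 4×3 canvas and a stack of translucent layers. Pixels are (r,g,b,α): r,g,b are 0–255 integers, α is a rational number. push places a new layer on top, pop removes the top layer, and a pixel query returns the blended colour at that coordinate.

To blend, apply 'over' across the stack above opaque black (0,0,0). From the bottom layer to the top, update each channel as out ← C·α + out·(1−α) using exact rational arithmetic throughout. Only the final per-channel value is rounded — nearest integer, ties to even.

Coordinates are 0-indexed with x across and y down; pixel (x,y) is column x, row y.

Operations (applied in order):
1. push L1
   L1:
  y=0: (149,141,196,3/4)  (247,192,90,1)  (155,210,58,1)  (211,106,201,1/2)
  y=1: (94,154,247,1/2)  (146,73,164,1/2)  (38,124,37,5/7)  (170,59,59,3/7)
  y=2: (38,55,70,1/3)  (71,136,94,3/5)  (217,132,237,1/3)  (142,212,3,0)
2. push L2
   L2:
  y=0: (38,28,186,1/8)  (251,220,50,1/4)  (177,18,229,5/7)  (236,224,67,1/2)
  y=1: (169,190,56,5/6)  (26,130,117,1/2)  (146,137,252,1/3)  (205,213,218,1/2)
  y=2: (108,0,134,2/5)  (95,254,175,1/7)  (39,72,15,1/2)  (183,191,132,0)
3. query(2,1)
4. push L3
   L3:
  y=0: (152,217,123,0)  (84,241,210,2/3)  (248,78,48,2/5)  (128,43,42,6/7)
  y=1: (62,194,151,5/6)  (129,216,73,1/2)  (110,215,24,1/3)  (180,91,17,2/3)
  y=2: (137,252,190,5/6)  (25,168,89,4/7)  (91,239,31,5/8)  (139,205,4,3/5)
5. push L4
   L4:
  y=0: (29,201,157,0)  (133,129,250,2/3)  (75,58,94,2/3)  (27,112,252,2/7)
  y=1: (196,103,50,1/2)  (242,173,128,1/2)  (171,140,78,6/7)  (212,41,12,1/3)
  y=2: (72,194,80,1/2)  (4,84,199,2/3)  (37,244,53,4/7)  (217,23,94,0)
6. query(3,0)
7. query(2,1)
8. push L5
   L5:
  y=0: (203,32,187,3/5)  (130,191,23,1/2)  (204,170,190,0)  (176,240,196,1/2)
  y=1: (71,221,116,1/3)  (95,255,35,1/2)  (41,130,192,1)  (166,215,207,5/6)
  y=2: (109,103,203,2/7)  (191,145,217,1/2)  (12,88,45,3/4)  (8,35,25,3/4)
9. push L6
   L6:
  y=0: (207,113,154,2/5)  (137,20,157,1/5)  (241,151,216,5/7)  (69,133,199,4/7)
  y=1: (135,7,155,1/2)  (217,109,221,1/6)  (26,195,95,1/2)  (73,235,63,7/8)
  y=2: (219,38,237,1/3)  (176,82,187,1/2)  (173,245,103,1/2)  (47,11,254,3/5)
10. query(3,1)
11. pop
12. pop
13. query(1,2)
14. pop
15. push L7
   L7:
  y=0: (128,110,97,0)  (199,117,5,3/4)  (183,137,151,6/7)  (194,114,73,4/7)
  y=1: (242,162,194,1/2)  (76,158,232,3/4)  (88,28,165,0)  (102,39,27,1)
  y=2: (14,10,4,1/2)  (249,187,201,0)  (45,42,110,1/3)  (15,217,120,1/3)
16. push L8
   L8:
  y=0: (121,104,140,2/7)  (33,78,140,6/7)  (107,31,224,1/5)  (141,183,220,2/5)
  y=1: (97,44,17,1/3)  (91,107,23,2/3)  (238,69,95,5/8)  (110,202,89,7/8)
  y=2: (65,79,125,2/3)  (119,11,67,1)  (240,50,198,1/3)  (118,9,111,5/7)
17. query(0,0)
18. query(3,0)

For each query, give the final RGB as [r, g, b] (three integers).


query (2,1) [L1,L2] — begin 0,0,0
after L1 α=5/7: [190/7, 620/7, 185/7]
after L2 α=1/3: [1402/21, 733/7, 2134/21]
= [67, 105, 102]

(3,0) stack=L1,L2,L3,L4; from [0,0,0]:
after L1 α=1/2: [211/2, 53, 201/2]
after L2 α=1/2: [683/4, 277/2, 335/4]
after L3 α=6/7: [3755/28, 793/14, 1343/28]
after L4 α=2/7: [20287/196, 7101/98, 20827/196]
= [104, 72, 106]

at x=2,y=1 over L1,L2,L3,L4:
after L1 α=5/7: [190/7, 620/7, 185/7]
after L2 α=1/3: [1402/21, 733/7, 2134/21]
after L3 α=1/3: [5114/63, 2971/21, 4772/63]
after L4 α=6/7: [69752/441, 20611/147, 34256/441]
= [158, 140, 78]

query (3,1) [L1,L2,L3,L4,L5,L6] — begin 0,0,0
+L1 (α=3/7) → [510/7, 177/7, 177/7]
+L2 (α=1/2) → [1945/14, 834/7, 1703/14]
+L3 (α=2/3) → [6985/42, 2108/21, 2179/42]
+L4 (α=1/3) → [11437/63, 5077/63, 2431/63]
+L5 (α=5/6) → [63727/378, 36401/189, 33818/189]
+L6 (α=7/8) → [256885/3024, 173653/756, 117167/1512]
rounded: [85, 230, 77]

at x=1,y=2 over L1,L2,L3,L4:
+L1 (α=3/5) → [213/5, 408/5, 282/5]
+L2 (α=1/7) → [1753/35, 3718/35, 2567/35]
+L3 (α=4/7) → [8759/245, 34674/245, 20161/245]
+L4 (α=2/3) → [3573/245, 25278/245, 117671/735]
→ [15, 103, 160]

(0,0) stack=L1,L2,L3,L7,L8; from [0,0,0]:
+L1 (α=3/4) → [447/4, 423/4, 147]
+L2 (α=1/8) → [3281/32, 3073/32, 1215/8]
+L3 (α=0) → [3281/32, 3073/32, 1215/8]
+L7 (α=0) → [3281/32, 3073/32, 1215/8]
+L8 (α=2/7) → [24149/224, 22021/224, 8315/56]
= [108, 98, 148]

at x=3,y=0 over L1,L2,L3,L7,L8:
L1 α=1/2: [211/2, 53, 201/2]
L2 α=1/2: [683/4, 277/2, 335/4]
L3 α=6/7: [3755/28, 793/14, 1343/28]
L7 α=4/7: [32993/196, 8763/98, 12205/196]
L8 α=2/5: [154251/980, 62157/490, 24571/196]
= [157, 127, 125]


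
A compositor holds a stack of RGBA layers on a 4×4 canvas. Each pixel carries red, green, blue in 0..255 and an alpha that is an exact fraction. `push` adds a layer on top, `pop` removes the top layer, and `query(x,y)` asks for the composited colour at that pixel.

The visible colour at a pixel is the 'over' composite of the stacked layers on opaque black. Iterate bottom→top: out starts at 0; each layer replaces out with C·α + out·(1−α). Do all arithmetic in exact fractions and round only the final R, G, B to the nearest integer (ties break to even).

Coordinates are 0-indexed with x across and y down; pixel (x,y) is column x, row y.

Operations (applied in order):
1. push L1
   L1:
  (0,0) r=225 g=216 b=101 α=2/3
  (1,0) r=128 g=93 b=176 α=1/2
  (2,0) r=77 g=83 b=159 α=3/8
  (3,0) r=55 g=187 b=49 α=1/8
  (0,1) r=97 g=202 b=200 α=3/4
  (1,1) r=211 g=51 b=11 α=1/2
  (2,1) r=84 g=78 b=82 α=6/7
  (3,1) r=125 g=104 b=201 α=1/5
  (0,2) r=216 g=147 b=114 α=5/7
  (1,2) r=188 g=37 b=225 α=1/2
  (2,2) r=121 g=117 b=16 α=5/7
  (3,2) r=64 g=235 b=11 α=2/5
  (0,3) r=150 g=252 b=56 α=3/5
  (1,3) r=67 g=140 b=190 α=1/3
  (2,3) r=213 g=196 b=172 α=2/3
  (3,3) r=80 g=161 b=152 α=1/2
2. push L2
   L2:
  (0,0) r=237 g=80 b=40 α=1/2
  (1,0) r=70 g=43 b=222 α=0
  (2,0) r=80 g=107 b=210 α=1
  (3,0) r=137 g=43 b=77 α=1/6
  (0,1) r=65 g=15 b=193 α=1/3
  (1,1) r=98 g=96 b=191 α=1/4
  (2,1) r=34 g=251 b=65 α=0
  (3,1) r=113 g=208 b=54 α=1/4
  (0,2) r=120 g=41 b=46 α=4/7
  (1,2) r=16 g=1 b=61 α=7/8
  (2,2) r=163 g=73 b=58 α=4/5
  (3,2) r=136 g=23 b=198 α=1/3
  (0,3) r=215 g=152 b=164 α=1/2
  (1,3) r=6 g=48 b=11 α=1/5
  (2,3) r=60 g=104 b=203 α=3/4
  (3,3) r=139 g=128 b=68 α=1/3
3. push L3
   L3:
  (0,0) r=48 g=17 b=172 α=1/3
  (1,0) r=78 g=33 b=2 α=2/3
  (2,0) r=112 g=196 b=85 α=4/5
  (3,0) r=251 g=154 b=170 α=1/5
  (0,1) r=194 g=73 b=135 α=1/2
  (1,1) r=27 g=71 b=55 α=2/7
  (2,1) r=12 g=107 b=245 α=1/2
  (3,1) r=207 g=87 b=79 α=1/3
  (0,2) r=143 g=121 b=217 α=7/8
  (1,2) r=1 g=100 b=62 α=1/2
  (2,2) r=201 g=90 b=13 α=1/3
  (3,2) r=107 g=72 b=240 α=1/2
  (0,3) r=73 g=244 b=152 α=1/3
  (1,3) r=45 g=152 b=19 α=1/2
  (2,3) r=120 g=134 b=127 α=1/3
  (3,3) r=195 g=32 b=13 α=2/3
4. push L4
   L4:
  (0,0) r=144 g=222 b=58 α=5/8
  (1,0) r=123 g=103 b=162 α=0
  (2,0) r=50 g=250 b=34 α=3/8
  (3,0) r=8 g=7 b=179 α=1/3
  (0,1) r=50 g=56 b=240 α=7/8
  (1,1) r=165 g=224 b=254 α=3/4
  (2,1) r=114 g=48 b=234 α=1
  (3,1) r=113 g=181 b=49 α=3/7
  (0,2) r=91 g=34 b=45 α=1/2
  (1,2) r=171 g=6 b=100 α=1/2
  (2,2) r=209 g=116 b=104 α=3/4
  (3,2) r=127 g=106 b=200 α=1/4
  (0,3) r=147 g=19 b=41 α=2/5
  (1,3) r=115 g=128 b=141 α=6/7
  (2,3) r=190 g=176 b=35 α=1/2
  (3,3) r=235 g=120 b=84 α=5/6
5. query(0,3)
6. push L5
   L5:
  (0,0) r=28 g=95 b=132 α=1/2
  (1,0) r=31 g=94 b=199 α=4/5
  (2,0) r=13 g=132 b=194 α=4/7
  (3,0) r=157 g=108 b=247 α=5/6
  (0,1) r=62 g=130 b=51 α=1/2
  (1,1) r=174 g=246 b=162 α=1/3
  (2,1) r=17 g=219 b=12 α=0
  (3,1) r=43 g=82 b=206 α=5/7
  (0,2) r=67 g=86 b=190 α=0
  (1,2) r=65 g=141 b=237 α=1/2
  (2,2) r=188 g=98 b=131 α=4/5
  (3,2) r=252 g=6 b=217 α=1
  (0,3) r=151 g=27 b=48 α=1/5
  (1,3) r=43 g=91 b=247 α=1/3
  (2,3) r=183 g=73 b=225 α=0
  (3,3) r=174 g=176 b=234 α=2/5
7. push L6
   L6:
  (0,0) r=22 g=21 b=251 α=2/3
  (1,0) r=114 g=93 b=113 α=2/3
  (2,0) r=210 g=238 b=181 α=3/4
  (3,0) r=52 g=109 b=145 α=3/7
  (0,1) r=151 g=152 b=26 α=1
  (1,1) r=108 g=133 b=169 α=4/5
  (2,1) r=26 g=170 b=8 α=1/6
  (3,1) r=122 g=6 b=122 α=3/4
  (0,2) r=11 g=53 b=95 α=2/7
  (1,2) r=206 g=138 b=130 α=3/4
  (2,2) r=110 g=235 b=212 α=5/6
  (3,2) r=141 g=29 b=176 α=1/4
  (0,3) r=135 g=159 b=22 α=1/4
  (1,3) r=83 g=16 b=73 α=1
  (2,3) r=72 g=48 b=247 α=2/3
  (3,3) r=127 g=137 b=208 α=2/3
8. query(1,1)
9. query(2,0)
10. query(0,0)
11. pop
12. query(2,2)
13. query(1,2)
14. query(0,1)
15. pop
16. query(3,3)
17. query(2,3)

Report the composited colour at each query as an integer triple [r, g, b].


query (0,3) [L1,L2,L3,L4] — begin 0,0,0
L1 α=3/5: [90, 756/5, 168/5]
L2 α=1/2: [305/2, 758/5, 494/5]
L3 α=1/3: [126, 912/5, 1748/15]
L4 α=2/5: [672/5, 2926/25, 2158/25]
rounded: [134, 117, 86]

query (1,1) [L1,L2,L3,L4,L5,L6] — begin 0,0,0
after L1 α=1/2: [211/2, 51/2, 11/2]
after L2 α=1/4: [829/8, 345/8, 415/8]
after L3 α=2/7: [4577/56, 2861/56, 2955/56]
after L4 α=3/4: [32297/224, 40493/224, 45627/224]
after L5 α=1/3: [51785/336, 68045/336, 21257/112]
after L6 α=4/5: [196937/1680, 246797/1680, 96969/560]
= [117, 147, 173]

(2,0) stack=L1,L2,L3,L4,L5,L6; from [0,0,0]:
after L1 α=3/8: [231/8, 249/8, 477/8]
after L2 α=1: [80, 107, 210]
after L3 α=4/5: [528/5, 891/5, 110]
after L4 α=3/8: [339/4, 1641/8, 163/2]
after L5 α=4/7: [175/4, 9147/56, 2041/14]
after L6 α=3/4: [2695/16, 49131/224, 9643/56]
→ [168, 219, 172]

query (0,0) [L1,L2,L3,L4,L5,L6] — begin 0,0,0
L1 α=2/3: [150, 144, 202/3]
L2 α=1/2: [387/2, 112, 161/3]
L3 α=1/3: [145, 241/3, 838/9]
L4 α=5/8: [1155/8, 1351/8, 427/6]
L5 α=1/2: [1379/16, 2111/16, 1219/12]
L6 α=2/3: [2083/48, 2783/48, 7243/36]
= [43, 58, 201]

(2,2) stack=L1,L2,L3,L4,L5; from [0,0,0]:
after L1 α=5/7: [605/7, 585/7, 80/7]
after L2 α=4/5: [5169/35, 2629/35, 1704/35]
after L3 α=1/3: [5791/35, 8408/105, 3863/105]
after L4 α=3/4: [6934/35, 11237/105, 36623/420]
after L5 α=4/5: [33254/175, 52397/525, 256703/2100]
→ [190, 100, 122]

at x=1,y=2 over L1,L2,L3,L4,L5:
after L1 α=1/2: [94, 37/2, 225/2]
after L2 α=7/8: [103/4, 51/16, 1079/16]
after L3 α=1/2: [107/8, 1651/32, 2071/32]
after L4 α=1/2: [1475/16, 1843/64, 5271/64]
after L5 α=1/2: [2515/32, 10867/128, 20439/128]
= [79, 85, 160]

query (0,1) [L1,L2,L3,L4,L5] — begin 0,0,0
L1 α=3/4: [291/4, 303/2, 150]
L2 α=1/3: [421/6, 106, 493/3]
L3 α=1/2: [1585/12, 179/2, 449/3]
L4 α=7/8: [5785/96, 963/16, 5489/24]
L5 α=1/2: [11737/192, 3043/32, 6713/48]
→ [61, 95, 140]

(3,3) stack=L1,L2,L3,L4; from [0,0,0]:
L1 α=1/2: [40, 161/2, 76]
L2 α=1/3: [73, 289/3, 220/3]
L3 α=2/3: [463/3, 481/9, 298/9]
L4 α=5/6: [1994/9, 5881/54, 2039/27]
→ [222, 109, 76]

query (2,3) [L1,L2,L3,L4] — begin 0,0,0
+L1 (α=2/3) → [142, 392/3, 344/3]
+L2 (α=3/4) → [161/2, 332/3, 2171/12]
+L3 (α=1/3) → [281/3, 1066/9, 2933/18]
+L4 (α=1/2) → [851/6, 1325/9, 3563/36]
→ [142, 147, 99]
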